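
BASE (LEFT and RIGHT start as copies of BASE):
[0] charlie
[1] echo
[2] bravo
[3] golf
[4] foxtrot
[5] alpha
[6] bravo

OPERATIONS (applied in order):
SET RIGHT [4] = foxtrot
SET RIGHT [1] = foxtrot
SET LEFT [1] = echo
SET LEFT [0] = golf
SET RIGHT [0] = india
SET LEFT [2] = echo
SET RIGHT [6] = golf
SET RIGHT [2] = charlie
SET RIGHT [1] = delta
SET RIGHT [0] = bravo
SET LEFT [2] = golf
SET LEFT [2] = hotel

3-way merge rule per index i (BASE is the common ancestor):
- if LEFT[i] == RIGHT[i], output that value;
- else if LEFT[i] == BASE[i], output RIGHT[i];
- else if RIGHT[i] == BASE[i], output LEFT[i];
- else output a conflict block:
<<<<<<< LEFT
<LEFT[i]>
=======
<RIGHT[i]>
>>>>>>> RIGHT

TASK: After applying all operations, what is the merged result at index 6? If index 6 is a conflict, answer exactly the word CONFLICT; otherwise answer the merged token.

Final LEFT:  [golf, echo, hotel, golf, foxtrot, alpha, bravo]
Final RIGHT: [bravo, delta, charlie, golf, foxtrot, alpha, golf]
i=0: BASE=charlie L=golf R=bravo all differ -> CONFLICT
i=1: L=echo=BASE, R=delta -> take RIGHT -> delta
i=2: BASE=bravo L=hotel R=charlie all differ -> CONFLICT
i=3: L=golf R=golf -> agree -> golf
i=4: L=foxtrot R=foxtrot -> agree -> foxtrot
i=5: L=alpha R=alpha -> agree -> alpha
i=6: L=bravo=BASE, R=golf -> take RIGHT -> golf
Index 6 -> golf

Answer: golf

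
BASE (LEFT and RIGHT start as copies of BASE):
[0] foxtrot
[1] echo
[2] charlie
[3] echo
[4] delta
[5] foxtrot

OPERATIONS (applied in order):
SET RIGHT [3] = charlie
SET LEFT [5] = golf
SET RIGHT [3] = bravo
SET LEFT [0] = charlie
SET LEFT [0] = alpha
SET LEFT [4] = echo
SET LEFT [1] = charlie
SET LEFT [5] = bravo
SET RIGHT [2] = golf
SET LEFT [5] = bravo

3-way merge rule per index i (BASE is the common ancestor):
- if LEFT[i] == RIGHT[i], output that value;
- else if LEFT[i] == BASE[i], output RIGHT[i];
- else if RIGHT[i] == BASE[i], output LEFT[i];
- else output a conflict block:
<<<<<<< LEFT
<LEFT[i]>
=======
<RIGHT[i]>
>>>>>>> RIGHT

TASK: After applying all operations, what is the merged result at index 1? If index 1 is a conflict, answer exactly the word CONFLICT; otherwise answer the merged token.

Answer: charlie

Derivation:
Final LEFT:  [alpha, charlie, charlie, echo, echo, bravo]
Final RIGHT: [foxtrot, echo, golf, bravo, delta, foxtrot]
i=0: L=alpha, R=foxtrot=BASE -> take LEFT -> alpha
i=1: L=charlie, R=echo=BASE -> take LEFT -> charlie
i=2: L=charlie=BASE, R=golf -> take RIGHT -> golf
i=3: L=echo=BASE, R=bravo -> take RIGHT -> bravo
i=4: L=echo, R=delta=BASE -> take LEFT -> echo
i=5: L=bravo, R=foxtrot=BASE -> take LEFT -> bravo
Index 1 -> charlie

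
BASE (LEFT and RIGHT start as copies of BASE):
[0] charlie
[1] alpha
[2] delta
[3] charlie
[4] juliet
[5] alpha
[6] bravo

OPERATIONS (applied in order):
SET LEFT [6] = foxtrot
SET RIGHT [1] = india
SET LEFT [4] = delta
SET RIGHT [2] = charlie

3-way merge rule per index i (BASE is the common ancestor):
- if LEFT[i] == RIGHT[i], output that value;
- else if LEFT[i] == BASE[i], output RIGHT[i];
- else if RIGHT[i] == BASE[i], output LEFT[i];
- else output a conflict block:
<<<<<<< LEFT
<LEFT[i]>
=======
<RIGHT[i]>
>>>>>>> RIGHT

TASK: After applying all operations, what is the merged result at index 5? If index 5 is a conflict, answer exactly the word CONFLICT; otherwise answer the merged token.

Final LEFT:  [charlie, alpha, delta, charlie, delta, alpha, foxtrot]
Final RIGHT: [charlie, india, charlie, charlie, juliet, alpha, bravo]
i=0: L=charlie R=charlie -> agree -> charlie
i=1: L=alpha=BASE, R=india -> take RIGHT -> india
i=2: L=delta=BASE, R=charlie -> take RIGHT -> charlie
i=3: L=charlie R=charlie -> agree -> charlie
i=4: L=delta, R=juliet=BASE -> take LEFT -> delta
i=5: L=alpha R=alpha -> agree -> alpha
i=6: L=foxtrot, R=bravo=BASE -> take LEFT -> foxtrot
Index 5 -> alpha

Answer: alpha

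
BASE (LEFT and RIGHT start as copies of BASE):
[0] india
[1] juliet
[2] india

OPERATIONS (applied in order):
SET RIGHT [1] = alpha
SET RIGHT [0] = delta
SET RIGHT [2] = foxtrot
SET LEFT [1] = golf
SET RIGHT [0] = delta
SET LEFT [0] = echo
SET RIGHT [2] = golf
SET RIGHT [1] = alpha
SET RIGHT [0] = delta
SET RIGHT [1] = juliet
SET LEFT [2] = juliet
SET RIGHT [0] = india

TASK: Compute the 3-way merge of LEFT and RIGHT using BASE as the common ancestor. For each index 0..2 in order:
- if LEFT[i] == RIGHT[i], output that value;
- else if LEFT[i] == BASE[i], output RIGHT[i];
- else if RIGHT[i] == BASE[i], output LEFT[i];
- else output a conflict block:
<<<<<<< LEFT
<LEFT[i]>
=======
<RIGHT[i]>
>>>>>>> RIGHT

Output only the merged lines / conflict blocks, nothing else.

Answer: echo
golf
<<<<<<< LEFT
juliet
=======
golf
>>>>>>> RIGHT

Derivation:
Final LEFT:  [echo, golf, juliet]
Final RIGHT: [india, juliet, golf]
i=0: L=echo, R=india=BASE -> take LEFT -> echo
i=1: L=golf, R=juliet=BASE -> take LEFT -> golf
i=2: BASE=india L=juliet R=golf all differ -> CONFLICT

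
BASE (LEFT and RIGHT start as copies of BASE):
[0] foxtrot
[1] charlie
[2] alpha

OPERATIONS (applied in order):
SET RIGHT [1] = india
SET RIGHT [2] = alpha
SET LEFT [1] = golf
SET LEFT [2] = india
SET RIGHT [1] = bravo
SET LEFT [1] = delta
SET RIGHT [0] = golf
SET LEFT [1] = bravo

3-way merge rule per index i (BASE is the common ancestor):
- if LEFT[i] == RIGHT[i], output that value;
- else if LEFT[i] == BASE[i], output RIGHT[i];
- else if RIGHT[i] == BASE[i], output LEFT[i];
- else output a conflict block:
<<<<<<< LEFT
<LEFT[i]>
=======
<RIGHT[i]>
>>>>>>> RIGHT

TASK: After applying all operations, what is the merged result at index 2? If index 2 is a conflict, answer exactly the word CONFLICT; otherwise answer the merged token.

Answer: india

Derivation:
Final LEFT:  [foxtrot, bravo, india]
Final RIGHT: [golf, bravo, alpha]
i=0: L=foxtrot=BASE, R=golf -> take RIGHT -> golf
i=1: L=bravo R=bravo -> agree -> bravo
i=2: L=india, R=alpha=BASE -> take LEFT -> india
Index 2 -> india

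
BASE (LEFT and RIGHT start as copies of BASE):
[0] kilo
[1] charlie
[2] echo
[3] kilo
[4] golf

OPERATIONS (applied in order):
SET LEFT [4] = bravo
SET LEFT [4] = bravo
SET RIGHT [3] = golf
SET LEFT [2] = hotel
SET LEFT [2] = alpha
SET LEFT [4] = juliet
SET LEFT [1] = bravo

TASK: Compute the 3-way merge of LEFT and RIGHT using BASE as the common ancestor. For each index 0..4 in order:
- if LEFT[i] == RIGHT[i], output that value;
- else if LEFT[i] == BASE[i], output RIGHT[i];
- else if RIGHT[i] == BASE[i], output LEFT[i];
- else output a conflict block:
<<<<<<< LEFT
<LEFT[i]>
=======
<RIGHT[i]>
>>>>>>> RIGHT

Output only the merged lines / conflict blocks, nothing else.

Answer: kilo
bravo
alpha
golf
juliet

Derivation:
Final LEFT:  [kilo, bravo, alpha, kilo, juliet]
Final RIGHT: [kilo, charlie, echo, golf, golf]
i=0: L=kilo R=kilo -> agree -> kilo
i=1: L=bravo, R=charlie=BASE -> take LEFT -> bravo
i=2: L=alpha, R=echo=BASE -> take LEFT -> alpha
i=3: L=kilo=BASE, R=golf -> take RIGHT -> golf
i=4: L=juliet, R=golf=BASE -> take LEFT -> juliet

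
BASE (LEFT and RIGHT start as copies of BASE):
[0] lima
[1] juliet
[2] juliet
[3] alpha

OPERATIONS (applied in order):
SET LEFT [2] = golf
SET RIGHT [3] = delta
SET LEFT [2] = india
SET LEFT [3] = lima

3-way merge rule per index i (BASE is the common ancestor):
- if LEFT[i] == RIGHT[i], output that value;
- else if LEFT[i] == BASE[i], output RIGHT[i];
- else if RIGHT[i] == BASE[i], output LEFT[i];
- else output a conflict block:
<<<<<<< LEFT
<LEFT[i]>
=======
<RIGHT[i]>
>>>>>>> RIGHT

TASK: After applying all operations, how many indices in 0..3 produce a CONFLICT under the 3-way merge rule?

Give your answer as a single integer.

Final LEFT:  [lima, juliet, india, lima]
Final RIGHT: [lima, juliet, juliet, delta]
i=0: L=lima R=lima -> agree -> lima
i=1: L=juliet R=juliet -> agree -> juliet
i=2: L=india, R=juliet=BASE -> take LEFT -> india
i=3: BASE=alpha L=lima R=delta all differ -> CONFLICT
Conflict count: 1

Answer: 1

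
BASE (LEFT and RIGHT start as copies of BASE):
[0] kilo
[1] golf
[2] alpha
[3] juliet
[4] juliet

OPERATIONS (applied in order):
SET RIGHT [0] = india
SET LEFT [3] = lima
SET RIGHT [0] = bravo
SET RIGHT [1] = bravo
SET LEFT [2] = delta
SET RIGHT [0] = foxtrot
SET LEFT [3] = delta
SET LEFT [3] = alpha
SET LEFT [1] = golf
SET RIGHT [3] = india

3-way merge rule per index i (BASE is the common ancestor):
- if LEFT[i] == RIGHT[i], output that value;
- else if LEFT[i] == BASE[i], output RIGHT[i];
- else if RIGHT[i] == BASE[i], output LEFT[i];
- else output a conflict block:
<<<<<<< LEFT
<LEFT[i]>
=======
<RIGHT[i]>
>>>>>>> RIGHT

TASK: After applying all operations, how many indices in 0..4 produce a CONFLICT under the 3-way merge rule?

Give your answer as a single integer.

Answer: 1

Derivation:
Final LEFT:  [kilo, golf, delta, alpha, juliet]
Final RIGHT: [foxtrot, bravo, alpha, india, juliet]
i=0: L=kilo=BASE, R=foxtrot -> take RIGHT -> foxtrot
i=1: L=golf=BASE, R=bravo -> take RIGHT -> bravo
i=2: L=delta, R=alpha=BASE -> take LEFT -> delta
i=3: BASE=juliet L=alpha R=india all differ -> CONFLICT
i=4: L=juliet R=juliet -> agree -> juliet
Conflict count: 1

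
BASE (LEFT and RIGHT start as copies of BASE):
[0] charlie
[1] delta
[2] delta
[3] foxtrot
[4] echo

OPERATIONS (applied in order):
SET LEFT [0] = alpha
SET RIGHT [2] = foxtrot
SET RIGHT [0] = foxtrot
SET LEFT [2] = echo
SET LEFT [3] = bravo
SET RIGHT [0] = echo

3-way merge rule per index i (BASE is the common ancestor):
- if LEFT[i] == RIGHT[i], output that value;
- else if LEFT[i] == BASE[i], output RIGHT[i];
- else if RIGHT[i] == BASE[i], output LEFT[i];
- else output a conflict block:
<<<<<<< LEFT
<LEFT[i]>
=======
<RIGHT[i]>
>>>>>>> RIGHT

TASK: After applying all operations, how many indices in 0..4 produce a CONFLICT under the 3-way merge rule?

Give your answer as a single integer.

Answer: 2

Derivation:
Final LEFT:  [alpha, delta, echo, bravo, echo]
Final RIGHT: [echo, delta, foxtrot, foxtrot, echo]
i=0: BASE=charlie L=alpha R=echo all differ -> CONFLICT
i=1: L=delta R=delta -> agree -> delta
i=2: BASE=delta L=echo R=foxtrot all differ -> CONFLICT
i=3: L=bravo, R=foxtrot=BASE -> take LEFT -> bravo
i=4: L=echo R=echo -> agree -> echo
Conflict count: 2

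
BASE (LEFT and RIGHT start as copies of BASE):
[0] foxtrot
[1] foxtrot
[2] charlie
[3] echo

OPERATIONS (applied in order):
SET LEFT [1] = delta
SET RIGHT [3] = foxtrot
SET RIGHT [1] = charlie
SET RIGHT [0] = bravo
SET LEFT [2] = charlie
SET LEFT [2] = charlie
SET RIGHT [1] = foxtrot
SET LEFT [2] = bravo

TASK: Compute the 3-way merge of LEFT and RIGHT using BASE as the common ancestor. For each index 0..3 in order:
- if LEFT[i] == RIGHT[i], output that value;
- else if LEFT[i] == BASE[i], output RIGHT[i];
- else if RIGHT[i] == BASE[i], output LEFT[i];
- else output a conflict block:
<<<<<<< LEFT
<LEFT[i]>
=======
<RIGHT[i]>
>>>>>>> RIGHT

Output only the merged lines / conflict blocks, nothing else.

Answer: bravo
delta
bravo
foxtrot

Derivation:
Final LEFT:  [foxtrot, delta, bravo, echo]
Final RIGHT: [bravo, foxtrot, charlie, foxtrot]
i=0: L=foxtrot=BASE, R=bravo -> take RIGHT -> bravo
i=1: L=delta, R=foxtrot=BASE -> take LEFT -> delta
i=2: L=bravo, R=charlie=BASE -> take LEFT -> bravo
i=3: L=echo=BASE, R=foxtrot -> take RIGHT -> foxtrot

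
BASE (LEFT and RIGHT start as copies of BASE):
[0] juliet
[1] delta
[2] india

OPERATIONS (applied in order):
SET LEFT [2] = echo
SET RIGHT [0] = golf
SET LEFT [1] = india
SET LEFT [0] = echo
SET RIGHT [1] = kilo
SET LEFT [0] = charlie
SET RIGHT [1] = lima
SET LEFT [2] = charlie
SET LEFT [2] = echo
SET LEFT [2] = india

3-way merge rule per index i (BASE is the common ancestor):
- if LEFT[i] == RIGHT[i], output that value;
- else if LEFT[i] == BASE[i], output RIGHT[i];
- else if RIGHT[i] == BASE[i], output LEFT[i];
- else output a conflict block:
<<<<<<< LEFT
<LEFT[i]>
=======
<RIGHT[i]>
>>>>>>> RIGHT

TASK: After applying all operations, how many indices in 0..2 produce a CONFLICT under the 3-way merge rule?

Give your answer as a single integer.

Answer: 2

Derivation:
Final LEFT:  [charlie, india, india]
Final RIGHT: [golf, lima, india]
i=0: BASE=juliet L=charlie R=golf all differ -> CONFLICT
i=1: BASE=delta L=india R=lima all differ -> CONFLICT
i=2: L=india R=india -> agree -> india
Conflict count: 2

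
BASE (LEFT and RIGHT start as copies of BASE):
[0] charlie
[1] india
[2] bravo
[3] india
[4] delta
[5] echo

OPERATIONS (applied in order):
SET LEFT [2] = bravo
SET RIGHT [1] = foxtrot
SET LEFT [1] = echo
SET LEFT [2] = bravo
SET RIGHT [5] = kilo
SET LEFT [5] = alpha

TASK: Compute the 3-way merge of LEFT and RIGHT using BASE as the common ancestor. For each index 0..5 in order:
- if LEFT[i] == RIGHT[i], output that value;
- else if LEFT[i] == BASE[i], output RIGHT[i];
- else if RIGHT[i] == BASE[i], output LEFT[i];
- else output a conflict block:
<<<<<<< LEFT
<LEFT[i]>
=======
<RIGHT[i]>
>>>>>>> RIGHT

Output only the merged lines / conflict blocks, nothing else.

Answer: charlie
<<<<<<< LEFT
echo
=======
foxtrot
>>>>>>> RIGHT
bravo
india
delta
<<<<<<< LEFT
alpha
=======
kilo
>>>>>>> RIGHT

Derivation:
Final LEFT:  [charlie, echo, bravo, india, delta, alpha]
Final RIGHT: [charlie, foxtrot, bravo, india, delta, kilo]
i=0: L=charlie R=charlie -> agree -> charlie
i=1: BASE=india L=echo R=foxtrot all differ -> CONFLICT
i=2: L=bravo R=bravo -> agree -> bravo
i=3: L=india R=india -> agree -> india
i=4: L=delta R=delta -> agree -> delta
i=5: BASE=echo L=alpha R=kilo all differ -> CONFLICT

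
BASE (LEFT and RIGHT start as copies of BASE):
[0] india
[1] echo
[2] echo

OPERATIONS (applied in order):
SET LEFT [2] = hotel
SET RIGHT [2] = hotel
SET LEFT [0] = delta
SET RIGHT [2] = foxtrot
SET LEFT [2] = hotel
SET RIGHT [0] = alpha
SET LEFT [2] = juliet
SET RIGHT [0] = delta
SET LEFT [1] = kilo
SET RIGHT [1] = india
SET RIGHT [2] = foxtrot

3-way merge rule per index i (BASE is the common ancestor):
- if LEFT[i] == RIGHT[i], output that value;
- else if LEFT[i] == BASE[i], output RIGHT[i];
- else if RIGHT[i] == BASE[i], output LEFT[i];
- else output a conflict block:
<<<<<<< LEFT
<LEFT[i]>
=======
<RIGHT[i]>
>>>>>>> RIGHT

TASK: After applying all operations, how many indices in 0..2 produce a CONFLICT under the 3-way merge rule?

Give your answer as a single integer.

Answer: 2

Derivation:
Final LEFT:  [delta, kilo, juliet]
Final RIGHT: [delta, india, foxtrot]
i=0: L=delta R=delta -> agree -> delta
i=1: BASE=echo L=kilo R=india all differ -> CONFLICT
i=2: BASE=echo L=juliet R=foxtrot all differ -> CONFLICT
Conflict count: 2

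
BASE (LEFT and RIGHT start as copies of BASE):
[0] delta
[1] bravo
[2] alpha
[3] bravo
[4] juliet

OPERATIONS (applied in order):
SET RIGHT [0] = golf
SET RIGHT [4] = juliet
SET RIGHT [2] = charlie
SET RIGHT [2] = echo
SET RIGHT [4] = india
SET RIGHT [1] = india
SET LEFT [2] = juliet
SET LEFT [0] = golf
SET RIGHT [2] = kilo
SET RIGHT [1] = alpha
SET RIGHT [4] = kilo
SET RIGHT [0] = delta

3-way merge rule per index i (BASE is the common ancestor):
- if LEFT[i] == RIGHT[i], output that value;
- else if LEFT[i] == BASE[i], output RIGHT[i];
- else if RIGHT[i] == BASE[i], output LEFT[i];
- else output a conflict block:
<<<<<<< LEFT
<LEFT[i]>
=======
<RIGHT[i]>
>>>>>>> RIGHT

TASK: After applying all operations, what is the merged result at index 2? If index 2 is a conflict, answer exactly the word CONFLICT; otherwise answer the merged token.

Answer: CONFLICT

Derivation:
Final LEFT:  [golf, bravo, juliet, bravo, juliet]
Final RIGHT: [delta, alpha, kilo, bravo, kilo]
i=0: L=golf, R=delta=BASE -> take LEFT -> golf
i=1: L=bravo=BASE, R=alpha -> take RIGHT -> alpha
i=2: BASE=alpha L=juliet R=kilo all differ -> CONFLICT
i=3: L=bravo R=bravo -> agree -> bravo
i=4: L=juliet=BASE, R=kilo -> take RIGHT -> kilo
Index 2 -> CONFLICT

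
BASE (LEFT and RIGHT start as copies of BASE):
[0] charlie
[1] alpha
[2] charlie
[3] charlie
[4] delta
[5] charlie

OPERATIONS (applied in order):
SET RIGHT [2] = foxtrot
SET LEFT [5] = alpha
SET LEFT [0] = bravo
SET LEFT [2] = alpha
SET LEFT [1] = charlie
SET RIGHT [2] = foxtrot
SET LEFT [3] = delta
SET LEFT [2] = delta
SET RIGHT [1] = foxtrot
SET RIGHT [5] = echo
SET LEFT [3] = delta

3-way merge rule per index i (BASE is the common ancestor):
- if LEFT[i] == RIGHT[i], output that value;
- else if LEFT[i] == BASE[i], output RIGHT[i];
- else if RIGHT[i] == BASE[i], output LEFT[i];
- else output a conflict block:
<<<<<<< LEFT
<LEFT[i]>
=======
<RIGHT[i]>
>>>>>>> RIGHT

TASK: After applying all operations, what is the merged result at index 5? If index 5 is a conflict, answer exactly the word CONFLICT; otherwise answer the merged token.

Final LEFT:  [bravo, charlie, delta, delta, delta, alpha]
Final RIGHT: [charlie, foxtrot, foxtrot, charlie, delta, echo]
i=0: L=bravo, R=charlie=BASE -> take LEFT -> bravo
i=1: BASE=alpha L=charlie R=foxtrot all differ -> CONFLICT
i=2: BASE=charlie L=delta R=foxtrot all differ -> CONFLICT
i=3: L=delta, R=charlie=BASE -> take LEFT -> delta
i=4: L=delta R=delta -> agree -> delta
i=5: BASE=charlie L=alpha R=echo all differ -> CONFLICT
Index 5 -> CONFLICT

Answer: CONFLICT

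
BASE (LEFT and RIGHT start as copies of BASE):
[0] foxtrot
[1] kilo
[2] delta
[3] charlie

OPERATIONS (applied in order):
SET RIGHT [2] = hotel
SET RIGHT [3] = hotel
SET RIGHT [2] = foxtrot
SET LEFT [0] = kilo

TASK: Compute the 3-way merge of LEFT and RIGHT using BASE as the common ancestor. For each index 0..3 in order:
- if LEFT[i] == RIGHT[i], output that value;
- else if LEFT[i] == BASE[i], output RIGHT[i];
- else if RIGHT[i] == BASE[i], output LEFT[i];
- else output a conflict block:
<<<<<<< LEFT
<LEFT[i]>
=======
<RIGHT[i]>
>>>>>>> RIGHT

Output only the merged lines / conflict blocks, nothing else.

Answer: kilo
kilo
foxtrot
hotel

Derivation:
Final LEFT:  [kilo, kilo, delta, charlie]
Final RIGHT: [foxtrot, kilo, foxtrot, hotel]
i=0: L=kilo, R=foxtrot=BASE -> take LEFT -> kilo
i=1: L=kilo R=kilo -> agree -> kilo
i=2: L=delta=BASE, R=foxtrot -> take RIGHT -> foxtrot
i=3: L=charlie=BASE, R=hotel -> take RIGHT -> hotel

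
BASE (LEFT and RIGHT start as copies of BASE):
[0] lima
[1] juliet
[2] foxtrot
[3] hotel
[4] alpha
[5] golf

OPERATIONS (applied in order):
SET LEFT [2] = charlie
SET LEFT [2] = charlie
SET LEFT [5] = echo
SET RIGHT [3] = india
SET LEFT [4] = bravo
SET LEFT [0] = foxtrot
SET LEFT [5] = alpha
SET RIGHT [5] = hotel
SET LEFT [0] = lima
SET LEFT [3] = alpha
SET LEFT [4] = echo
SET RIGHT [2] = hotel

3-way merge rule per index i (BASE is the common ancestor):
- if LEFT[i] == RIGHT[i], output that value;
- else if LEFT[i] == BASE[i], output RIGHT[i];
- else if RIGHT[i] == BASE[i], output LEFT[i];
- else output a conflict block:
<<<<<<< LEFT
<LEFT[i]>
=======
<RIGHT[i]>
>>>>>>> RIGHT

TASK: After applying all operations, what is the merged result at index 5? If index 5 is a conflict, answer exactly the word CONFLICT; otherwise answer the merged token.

Answer: CONFLICT

Derivation:
Final LEFT:  [lima, juliet, charlie, alpha, echo, alpha]
Final RIGHT: [lima, juliet, hotel, india, alpha, hotel]
i=0: L=lima R=lima -> agree -> lima
i=1: L=juliet R=juliet -> agree -> juliet
i=2: BASE=foxtrot L=charlie R=hotel all differ -> CONFLICT
i=3: BASE=hotel L=alpha R=india all differ -> CONFLICT
i=4: L=echo, R=alpha=BASE -> take LEFT -> echo
i=5: BASE=golf L=alpha R=hotel all differ -> CONFLICT
Index 5 -> CONFLICT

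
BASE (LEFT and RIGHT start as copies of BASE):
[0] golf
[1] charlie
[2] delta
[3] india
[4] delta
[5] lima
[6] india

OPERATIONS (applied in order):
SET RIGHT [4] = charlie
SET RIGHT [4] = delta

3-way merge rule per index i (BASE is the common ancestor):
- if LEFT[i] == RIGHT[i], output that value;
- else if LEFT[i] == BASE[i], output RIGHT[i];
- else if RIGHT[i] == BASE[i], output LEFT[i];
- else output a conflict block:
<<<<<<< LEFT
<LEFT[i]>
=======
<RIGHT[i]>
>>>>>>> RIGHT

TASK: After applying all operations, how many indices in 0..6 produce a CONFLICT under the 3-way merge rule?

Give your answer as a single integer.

Final LEFT:  [golf, charlie, delta, india, delta, lima, india]
Final RIGHT: [golf, charlie, delta, india, delta, lima, india]
i=0: L=golf R=golf -> agree -> golf
i=1: L=charlie R=charlie -> agree -> charlie
i=2: L=delta R=delta -> agree -> delta
i=3: L=india R=india -> agree -> india
i=4: L=delta R=delta -> agree -> delta
i=5: L=lima R=lima -> agree -> lima
i=6: L=india R=india -> agree -> india
Conflict count: 0

Answer: 0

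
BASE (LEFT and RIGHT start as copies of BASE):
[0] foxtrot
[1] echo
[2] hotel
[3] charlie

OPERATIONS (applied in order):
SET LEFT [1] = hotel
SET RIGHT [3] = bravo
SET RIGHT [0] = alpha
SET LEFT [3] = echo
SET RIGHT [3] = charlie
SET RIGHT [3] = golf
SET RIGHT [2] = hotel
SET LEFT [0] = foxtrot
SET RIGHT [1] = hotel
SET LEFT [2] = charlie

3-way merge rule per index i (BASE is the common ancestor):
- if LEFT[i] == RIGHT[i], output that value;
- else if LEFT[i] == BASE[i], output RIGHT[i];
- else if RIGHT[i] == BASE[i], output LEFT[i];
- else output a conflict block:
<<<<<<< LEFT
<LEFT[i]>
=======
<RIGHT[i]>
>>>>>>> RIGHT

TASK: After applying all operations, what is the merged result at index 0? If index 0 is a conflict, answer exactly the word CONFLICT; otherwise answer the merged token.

Answer: alpha

Derivation:
Final LEFT:  [foxtrot, hotel, charlie, echo]
Final RIGHT: [alpha, hotel, hotel, golf]
i=0: L=foxtrot=BASE, R=alpha -> take RIGHT -> alpha
i=1: L=hotel R=hotel -> agree -> hotel
i=2: L=charlie, R=hotel=BASE -> take LEFT -> charlie
i=3: BASE=charlie L=echo R=golf all differ -> CONFLICT
Index 0 -> alpha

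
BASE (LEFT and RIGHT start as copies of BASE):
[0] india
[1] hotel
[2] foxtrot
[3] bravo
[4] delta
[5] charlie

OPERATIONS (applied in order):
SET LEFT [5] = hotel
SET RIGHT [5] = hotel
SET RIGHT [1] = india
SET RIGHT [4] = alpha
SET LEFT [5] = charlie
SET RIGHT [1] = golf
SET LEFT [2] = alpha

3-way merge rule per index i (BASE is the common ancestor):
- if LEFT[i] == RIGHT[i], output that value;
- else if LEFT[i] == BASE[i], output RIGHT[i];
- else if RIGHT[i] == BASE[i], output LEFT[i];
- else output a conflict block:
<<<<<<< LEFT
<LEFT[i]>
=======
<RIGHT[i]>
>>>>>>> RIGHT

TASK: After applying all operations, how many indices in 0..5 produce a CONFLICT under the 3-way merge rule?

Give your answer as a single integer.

Final LEFT:  [india, hotel, alpha, bravo, delta, charlie]
Final RIGHT: [india, golf, foxtrot, bravo, alpha, hotel]
i=0: L=india R=india -> agree -> india
i=1: L=hotel=BASE, R=golf -> take RIGHT -> golf
i=2: L=alpha, R=foxtrot=BASE -> take LEFT -> alpha
i=3: L=bravo R=bravo -> agree -> bravo
i=4: L=delta=BASE, R=alpha -> take RIGHT -> alpha
i=5: L=charlie=BASE, R=hotel -> take RIGHT -> hotel
Conflict count: 0

Answer: 0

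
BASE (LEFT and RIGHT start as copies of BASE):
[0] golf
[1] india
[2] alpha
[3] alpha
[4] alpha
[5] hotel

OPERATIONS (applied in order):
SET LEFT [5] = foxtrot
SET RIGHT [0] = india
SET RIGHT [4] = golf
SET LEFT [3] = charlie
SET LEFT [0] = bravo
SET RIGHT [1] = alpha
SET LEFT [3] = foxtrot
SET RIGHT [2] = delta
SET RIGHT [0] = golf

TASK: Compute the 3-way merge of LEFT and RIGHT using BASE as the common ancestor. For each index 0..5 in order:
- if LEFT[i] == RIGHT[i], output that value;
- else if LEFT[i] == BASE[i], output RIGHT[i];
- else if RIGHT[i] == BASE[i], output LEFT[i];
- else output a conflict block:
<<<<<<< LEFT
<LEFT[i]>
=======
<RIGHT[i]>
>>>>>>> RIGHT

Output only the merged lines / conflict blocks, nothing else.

Final LEFT:  [bravo, india, alpha, foxtrot, alpha, foxtrot]
Final RIGHT: [golf, alpha, delta, alpha, golf, hotel]
i=0: L=bravo, R=golf=BASE -> take LEFT -> bravo
i=1: L=india=BASE, R=alpha -> take RIGHT -> alpha
i=2: L=alpha=BASE, R=delta -> take RIGHT -> delta
i=3: L=foxtrot, R=alpha=BASE -> take LEFT -> foxtrot
i=4: L=alpha=BASE, R=golf -> take RIGHT -> golf
i=5: L=foxtrot, R=hotel=BASE -> take LEFT -> foxtrot

Answer: bravo
alpha
delta
foxtrot
golf
foxtrot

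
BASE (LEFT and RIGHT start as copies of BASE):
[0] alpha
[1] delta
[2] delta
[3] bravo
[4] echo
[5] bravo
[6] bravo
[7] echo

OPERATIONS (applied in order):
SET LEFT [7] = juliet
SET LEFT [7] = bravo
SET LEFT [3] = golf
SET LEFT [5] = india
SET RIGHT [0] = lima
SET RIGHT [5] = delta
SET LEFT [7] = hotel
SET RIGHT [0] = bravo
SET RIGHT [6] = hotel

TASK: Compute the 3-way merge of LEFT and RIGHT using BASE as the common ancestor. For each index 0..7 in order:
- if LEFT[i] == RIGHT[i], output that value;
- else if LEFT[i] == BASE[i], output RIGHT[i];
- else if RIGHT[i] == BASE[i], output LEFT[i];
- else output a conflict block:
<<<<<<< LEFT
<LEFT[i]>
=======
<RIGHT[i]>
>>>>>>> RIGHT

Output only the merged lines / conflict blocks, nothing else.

Final LEFT:  [alpha, delta, delta, golf, echo, india, bravo, hotel]
Final RIGHT: [bravo, delta, delta, bravo, echo, delta, hotel, echo]
i=0: L=alpha=BASE, R=bravo -> take RIGHT -> bravo
i=1: L=delta R=delta -> agree -> delta
i=2: L=delta R=delta -> agree -> delta
i=3: L=golf, R=bravo=BASE -> take LEFT -> golf
i=4: L=echo R=echo -> agree -> echo
i=5: BASE=bravo L=india R=delta all differ -> CONFLICT
i=6: L=bravo=BASE, R=hotel -> take RIGHT -> hotel
i=7: L=hotel, R=echo=BASE -> take LEFT -> hotel

Answer: bravo
delta
delta
golf
echo
<<<<<<< LEFT
india
=======
delta
>>>>>>> RIGHT
hotel
hotel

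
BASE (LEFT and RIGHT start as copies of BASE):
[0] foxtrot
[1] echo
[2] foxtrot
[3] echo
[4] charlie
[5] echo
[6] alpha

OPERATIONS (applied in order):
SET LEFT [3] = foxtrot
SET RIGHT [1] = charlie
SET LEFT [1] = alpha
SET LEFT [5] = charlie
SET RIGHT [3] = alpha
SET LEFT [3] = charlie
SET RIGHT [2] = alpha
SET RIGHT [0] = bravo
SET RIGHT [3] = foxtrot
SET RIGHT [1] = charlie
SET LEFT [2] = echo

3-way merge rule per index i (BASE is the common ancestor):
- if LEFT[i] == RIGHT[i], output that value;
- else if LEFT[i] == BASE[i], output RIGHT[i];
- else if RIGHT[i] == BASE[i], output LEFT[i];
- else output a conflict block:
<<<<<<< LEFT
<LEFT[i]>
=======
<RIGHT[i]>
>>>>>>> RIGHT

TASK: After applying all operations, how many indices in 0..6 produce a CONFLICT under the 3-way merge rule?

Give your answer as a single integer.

Answer: 3

Derivation:
Final LEFT:  [foxtrot, alpha, echo, charlie, charlie, charlie, alpha]
Final RIGHT: [bravo, charlie, alpha, foxtrot, charlie, echo, alpha]
i=0: L=foxtrot=BASE, R=bravo -> take RIGHT -> bravo
i=1: BASE=echo L=alpha R=charlie all differ -> CONFLICT
i=2: BASE=foxtrot L=echo R=alpha all differ -> CONFLICT
i=3: BASE=echo L=charlie R=foxtrot all differ -> CONFLICT
i=4: L=charlie R=charlie -> agree -> charlie
i=5: L=charlie, R=echo=BASE -> take LEFT -> charlie
i=6: L=alpha R=alpha -> agree -> alpha
Conflict count: 3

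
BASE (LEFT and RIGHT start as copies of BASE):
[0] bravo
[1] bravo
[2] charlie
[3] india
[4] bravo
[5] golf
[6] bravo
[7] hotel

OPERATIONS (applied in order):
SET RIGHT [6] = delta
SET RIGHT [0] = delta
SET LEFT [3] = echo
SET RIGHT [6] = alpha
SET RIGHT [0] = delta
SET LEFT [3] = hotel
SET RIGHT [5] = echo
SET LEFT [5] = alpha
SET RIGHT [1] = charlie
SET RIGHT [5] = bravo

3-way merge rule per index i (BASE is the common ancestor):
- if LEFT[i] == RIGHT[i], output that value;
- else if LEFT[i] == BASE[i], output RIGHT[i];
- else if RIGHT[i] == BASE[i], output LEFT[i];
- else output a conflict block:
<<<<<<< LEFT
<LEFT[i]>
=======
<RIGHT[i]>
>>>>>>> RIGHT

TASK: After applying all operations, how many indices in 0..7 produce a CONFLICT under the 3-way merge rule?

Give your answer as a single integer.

Answer: 1

Derivation:
Final LEFT:  [bravo, bravo, charlie, hotel, bravo, alpha, bravo, hotel]
Final RIGHT: [delta, charlie, charlie, india, bravo, bravo, alpha, hotel]
i=0: L=bravo=BASE, R=delta -> take RIGHT -> delta
i=1: L=bravo=BASE, R=charlie -> take RIGHT -> charlie
i=2: L=charlie R=charlie -> agree -> charlie
i=3: L=hotel, R=india=BASE -> take LEFT -> hotel
i=4: L=bravo R=bravo -> agree -> bravo
i=5: BASE=golf L=alpha R=bravo all differ -> CONFLICT
i=6: L=bravo=BASE, R=alpha -> take RIGHT -> alpha
i=7: L=hotel R=hotel -> agree -> hotel
Conflict count: 1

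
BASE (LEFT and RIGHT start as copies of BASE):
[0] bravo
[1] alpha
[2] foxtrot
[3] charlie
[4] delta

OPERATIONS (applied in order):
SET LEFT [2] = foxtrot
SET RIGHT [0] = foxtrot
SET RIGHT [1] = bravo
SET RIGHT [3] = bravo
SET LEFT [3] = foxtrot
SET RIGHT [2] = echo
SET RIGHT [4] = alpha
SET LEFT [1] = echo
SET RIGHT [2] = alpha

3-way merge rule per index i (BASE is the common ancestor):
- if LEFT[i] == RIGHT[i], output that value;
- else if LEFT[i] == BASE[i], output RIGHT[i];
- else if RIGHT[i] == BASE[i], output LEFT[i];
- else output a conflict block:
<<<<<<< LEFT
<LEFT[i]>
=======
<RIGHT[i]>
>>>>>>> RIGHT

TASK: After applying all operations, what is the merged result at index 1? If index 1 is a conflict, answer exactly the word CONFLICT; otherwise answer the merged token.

Answer: CONFLICT

Derivation:
Final LEFT:  [bravo, echo, foxtrot, foxtrot, delta]
Final RIGHT: [foxtrot, bravo, alpha, bravo, alpha]
i=0: L=bravo=BASE, R=foxtrot -> take RIGHT -> foxtrot
i=1: BASE=alpha L=echo R=bravo all differ -> CONFLICT
i=2: L=foxtrot=BASE, R=alpha -> take RIGHT -> alpha
i=3: BASE=charlie L=foxtrot R=bravo all differ -> CONFLICT
i=4: L=delta=BASE, R=alpha -> take RIGHT -> alpha
Index 1 -> CONFLICT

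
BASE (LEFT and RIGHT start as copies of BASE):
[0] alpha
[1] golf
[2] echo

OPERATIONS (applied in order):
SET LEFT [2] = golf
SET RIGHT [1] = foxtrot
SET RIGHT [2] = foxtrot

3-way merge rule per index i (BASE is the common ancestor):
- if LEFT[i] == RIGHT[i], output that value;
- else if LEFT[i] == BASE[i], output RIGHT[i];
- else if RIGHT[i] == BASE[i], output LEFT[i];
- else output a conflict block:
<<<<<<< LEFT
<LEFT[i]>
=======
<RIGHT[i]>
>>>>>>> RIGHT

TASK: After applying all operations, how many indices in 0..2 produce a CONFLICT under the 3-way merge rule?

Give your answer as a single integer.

Answer: 1

Derivation:
Final LEFT:  [alpha, golf, golf]
Final RIGHT: [alpha, foxtrot, foxtrot]
i=0: L=alpha R=alpha -> agree -> alpha
i=1: L=golf=BASE, R=foxtrot -> take RIGHT -> foxtrot
i=2: BASE=echo L=golf R=foxtrot all differ -> CONFLICT
Conflict count: 1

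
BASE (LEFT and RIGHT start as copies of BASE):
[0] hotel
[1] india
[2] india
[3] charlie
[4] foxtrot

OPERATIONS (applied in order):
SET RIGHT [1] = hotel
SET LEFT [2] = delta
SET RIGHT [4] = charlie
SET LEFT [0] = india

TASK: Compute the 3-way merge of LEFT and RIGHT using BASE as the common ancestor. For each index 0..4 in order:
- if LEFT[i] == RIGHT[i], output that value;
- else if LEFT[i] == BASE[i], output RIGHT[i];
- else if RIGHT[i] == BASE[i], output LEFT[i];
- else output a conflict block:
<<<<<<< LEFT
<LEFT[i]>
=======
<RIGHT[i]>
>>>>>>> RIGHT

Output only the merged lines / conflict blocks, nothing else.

Final LEFT:  [india, india, delta, charlie, foxtrot]
Final RIGHT: [hotel, hotel, india, charlie, charlie]
i=0: L=india, R=hotel=BASE -> take LEFT -> india
i=1: L=india=BASE, R=hotel -> take RIGHT -> hotel
i=2: L=delta, R=india=BASE -> take LEFT -> delta
i=3: L=charlie R=charlie -> agree -> charlie
i=4: L=foxtrot=BASE, R=charlie -> take RIGHT -> charlie

Answer: india
hotel
delta
charlie
charlie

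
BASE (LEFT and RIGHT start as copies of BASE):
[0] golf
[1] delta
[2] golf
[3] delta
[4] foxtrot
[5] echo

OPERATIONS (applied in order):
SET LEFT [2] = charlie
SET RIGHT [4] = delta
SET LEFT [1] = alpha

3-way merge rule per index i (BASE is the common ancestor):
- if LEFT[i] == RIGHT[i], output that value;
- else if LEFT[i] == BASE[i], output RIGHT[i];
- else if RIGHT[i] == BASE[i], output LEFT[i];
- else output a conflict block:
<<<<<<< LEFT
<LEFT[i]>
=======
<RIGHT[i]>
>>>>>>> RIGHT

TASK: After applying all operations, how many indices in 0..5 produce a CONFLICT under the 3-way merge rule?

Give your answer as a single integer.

Final LEFT:  [golf, alpha, charlie, delta, foxtrot, echo]
Final RIGHT: [golf, delta, golf, delta, delta, echo]
i=0: L=golf R=golf -> agree -> golf
i=1: L=alpha, R=delta=BASE -> take LEFT -> alpha
i=2: L=charlie, R=golf=BASE -> take LEFT -> charlie
i=3: L=delta R=delta -> agree -> delta
i=4: L=foxtrot=BASE, R=delta -> take RIGHT -> delta
i=5: L=echo R=echo -> agree -> echo
Conflict count: 0

Answer: 0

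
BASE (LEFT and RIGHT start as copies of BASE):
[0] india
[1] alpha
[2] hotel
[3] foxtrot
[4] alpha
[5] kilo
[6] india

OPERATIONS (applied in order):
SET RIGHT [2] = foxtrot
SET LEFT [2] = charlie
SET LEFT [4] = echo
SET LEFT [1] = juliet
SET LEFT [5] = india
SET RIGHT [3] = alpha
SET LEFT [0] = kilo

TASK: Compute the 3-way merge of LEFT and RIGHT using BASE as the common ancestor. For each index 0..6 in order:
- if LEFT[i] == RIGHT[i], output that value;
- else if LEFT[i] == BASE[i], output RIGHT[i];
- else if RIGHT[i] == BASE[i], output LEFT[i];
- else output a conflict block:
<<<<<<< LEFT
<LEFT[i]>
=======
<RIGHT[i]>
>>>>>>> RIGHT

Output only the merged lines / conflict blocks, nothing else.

Answer: kilo
juliet
<<<<<<< LEFT
charlie
=======
foxtrot
>>>>>>> RIGHT
alpha
echo
india
india

Derivation:
Final LEFT:  [kilo, juliet, charlie, foxtrot, echo, india, india]
Final RIGHT: [india, alpha, foxtrot, alpha, alpha, kilo, india]
i=0: L=kilo, R=india=BASE -> take LEFT -> kilo
i=1: L=juliet, R=alpha=BASE -> take LEFT -> juliet
i=2: BASE=hotel L=charlie R=foxtrot all differ -> CONFLICT
i=3: L=foxtrot=BASE, R=alpha -> take RIGHT -> alpha
i=4: L=echo, R=alpha=BASE -> take LEFT -> echo
i=5: L=india, R=kilo=BASE -> take LEFT -> india
i=6: L=india R=india -> agree -> india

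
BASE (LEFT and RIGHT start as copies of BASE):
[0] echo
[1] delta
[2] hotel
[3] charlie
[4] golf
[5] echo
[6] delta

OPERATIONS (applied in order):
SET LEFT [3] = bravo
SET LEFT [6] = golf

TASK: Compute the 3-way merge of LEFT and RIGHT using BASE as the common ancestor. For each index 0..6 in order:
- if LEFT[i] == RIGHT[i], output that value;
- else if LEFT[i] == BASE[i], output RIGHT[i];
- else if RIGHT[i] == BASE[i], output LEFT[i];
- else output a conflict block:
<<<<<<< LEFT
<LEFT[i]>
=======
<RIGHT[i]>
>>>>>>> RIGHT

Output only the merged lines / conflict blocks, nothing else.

Answer: echo
delta
hotel
bravo
golf
echo
golf

Derivation:
Final LEFT:  [echo, delta, hotel, bravo, golf, echo, golf]
Final RIGHT: [echo, delta, hotel, charlie, golf, echo, delta]
i=0: L=echo R=echo -> agree -> echo
i=1: L=delta R=delta -> agree -> delta
i=2: L=hotel R=hotel -> agree -> hotel
i=3: L=bravo, R=charlie=BASE -> take LEFT -> bravo
i=4: L=golf R=golf -> agree -> golf
i=5: L=echo R=echo -> agree -> echo
i=6: L=golf, R=delta=BASE -> take LEFT -> golf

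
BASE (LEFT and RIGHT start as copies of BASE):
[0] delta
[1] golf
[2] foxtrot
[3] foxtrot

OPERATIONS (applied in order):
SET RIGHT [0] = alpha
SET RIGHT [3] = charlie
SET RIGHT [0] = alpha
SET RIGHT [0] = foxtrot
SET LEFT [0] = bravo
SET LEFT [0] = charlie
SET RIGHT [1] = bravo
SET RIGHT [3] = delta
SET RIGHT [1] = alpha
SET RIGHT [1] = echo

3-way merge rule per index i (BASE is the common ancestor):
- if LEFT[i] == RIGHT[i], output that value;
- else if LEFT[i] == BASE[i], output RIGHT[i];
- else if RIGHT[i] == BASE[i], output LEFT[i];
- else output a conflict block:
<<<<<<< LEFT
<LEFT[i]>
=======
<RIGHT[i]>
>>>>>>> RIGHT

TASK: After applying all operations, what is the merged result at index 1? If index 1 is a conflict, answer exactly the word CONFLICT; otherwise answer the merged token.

Final LEFT:  [charlie, golf, foxtrot, foxtrot]
Final RIGHT: [foxtrot, echo, foxtrot, delta]
i=0: BASE=delta L=charlie R=foxtrot all differ -> CONFLICT
i=1: L=golf=BASE, R=echo -> take RIGHT -> echo
i=2: L=foxtrot R=foxtrot -> agree -> foxtrot
i=3: L=foxtrot=BASE, R=delta -> take RIGHT -> delta
Index 1 -> echo

Answer: echo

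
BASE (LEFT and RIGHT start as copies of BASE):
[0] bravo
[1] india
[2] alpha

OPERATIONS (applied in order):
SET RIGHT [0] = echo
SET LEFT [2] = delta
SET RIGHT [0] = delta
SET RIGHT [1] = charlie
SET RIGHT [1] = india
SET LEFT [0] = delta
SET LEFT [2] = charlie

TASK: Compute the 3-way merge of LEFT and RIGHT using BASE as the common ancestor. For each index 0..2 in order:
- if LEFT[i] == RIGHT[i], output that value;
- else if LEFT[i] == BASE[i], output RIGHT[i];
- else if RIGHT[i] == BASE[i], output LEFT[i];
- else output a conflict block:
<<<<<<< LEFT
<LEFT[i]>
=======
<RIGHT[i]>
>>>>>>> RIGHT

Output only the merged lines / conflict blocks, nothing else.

Answer: delta
india
charlie

Derivation:
Final LEFT:  [delta, india, charlie]
Final RIGHT: [delta, india, alpha]
i=0: L=delta R=delta -> agree -> delta
i=1: L=india R=india -> agree -> india
i=2: L=charlie, R=alpha=BASE -> take LEFT -> charlie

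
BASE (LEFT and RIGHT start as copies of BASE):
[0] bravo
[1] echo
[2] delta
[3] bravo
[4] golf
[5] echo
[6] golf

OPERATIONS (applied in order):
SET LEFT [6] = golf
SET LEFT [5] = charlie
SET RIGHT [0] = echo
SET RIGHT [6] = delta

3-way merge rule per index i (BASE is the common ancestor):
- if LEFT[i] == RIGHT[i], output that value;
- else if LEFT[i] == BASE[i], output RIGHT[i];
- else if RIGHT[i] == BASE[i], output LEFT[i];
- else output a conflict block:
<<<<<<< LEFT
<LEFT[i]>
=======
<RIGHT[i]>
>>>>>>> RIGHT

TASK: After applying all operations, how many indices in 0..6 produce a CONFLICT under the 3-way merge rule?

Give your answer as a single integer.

Answer: 0

Derivation:
Final LEFT:  [bravo, echo, delta, bravo, golf, charlie, golf]
Final RIGHT: [echo, echo, delta, bravo, golf, echo, delta]
i=0: L=bravo=BASE, R=echo -> take RIGHT -> echo
i=1: L=echo R=echo -> agree -> echo
i=2: L=delta R=delta -> agree -> delta
i=3: L=bravo R=bravo -> agree -> bravo
i=4: L=golf R=golf -> agree -> golf
i=5: L=charlie, R=echo=BASE -> take LEFT -> charlie
i=6: L=golf=BASE, R=delta -> take RIGHT -> delta
Conflict count: 0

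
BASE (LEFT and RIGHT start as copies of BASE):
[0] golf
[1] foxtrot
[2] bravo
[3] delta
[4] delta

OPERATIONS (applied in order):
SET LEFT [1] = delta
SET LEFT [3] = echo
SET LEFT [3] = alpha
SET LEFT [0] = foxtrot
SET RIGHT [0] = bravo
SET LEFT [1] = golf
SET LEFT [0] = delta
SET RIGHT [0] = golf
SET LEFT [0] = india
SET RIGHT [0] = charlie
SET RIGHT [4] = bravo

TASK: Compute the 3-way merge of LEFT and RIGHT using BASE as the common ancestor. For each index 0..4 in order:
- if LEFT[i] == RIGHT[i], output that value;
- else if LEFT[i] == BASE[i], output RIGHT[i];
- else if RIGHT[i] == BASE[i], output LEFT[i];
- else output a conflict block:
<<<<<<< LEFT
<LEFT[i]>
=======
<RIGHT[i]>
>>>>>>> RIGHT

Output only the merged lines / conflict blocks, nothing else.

Final LEFT:  [india, golf, bravo, alpha, delta]
Final RIGHT: [charlie, foxtrot, bravo, delta, bravo]
i=0: BASE=golf L=india R=charlie all differ -> CONFLICT
i=1: L=golf, R=foxtrot=BASE -> take LEFT -> golf
i=2: L=bravo R=bravo -> agree -> bravo
i=3: L=alpha, R=delta=BASE -> take LEFT -> alpha
i=4: L=delta=BASE, R=bravo -> take RIGHT -> bravo

Answer: <<<<<<< LEFT
india
=======
charlie
>>>>>>> RIGHT
golf
bravo
alpha
bravo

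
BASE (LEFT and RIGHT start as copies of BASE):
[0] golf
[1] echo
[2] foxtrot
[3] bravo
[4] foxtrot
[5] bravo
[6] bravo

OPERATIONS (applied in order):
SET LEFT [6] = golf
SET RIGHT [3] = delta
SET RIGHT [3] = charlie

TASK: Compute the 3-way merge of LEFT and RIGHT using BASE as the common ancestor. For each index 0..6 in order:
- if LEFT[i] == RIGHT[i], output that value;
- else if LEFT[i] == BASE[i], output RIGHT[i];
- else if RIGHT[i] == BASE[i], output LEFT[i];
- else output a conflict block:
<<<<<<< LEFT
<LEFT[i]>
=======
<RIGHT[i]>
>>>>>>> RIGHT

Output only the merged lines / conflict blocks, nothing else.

Final LEFT:  [golf, echo, foxtrot, bravo, foxtrot, bravo, golf]
Final RIGHT: [golf, echo, foxtrot, charlie, foxtrot, bravo, bravo]
i=0: L=golf R=golf -> agree -> golf
i=1: L=echo R=echo -> agree -> echo
i=2: L=foxtrot R=foxtrot -> agree -> foxtrot
i=3: L=bravo=BASE, R=charlie -> take RIGHT -> charlie
i=4: L=foxtrot R=foxtrot -> agree -> foxtrot
i=5: L=bravo R=bravo -> agree -> bravo
i=6: L=golf, R=bravo=BASE -> take LEFT -> golf

Answer: golf
echo
foxtrot
charlie
foxtrot
bravo
golf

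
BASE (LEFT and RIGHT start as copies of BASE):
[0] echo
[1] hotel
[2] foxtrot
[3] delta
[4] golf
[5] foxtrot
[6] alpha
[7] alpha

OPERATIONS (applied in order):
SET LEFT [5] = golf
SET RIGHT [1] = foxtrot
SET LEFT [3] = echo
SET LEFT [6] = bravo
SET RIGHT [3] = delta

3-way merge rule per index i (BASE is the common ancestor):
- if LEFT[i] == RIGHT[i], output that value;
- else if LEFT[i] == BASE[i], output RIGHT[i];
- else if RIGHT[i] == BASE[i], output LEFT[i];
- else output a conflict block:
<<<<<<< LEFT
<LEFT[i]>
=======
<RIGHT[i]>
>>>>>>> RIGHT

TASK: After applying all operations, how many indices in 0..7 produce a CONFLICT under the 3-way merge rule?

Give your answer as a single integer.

Final LEFT:  [echo, hotel, foxtrot, echo, golf, golf, bravo, alpha]
Final RIGHT: [echo, foxtrot, foxtrot, delta, golf, foxtrot, alpha, alpha]
i=0: L=echo R=echo -> agree -> echo
i=1: L=hotel=BASE, R=foxtrot -> take RIGHT -> foxtrot
i=2: L=foxtrot R=foxtrot -> agree -> foxtrot
i=3: L=echo, R=delta=BASE -> take LEFT -> echo
i=4: L=golf R=golf -> agree -> golf
i=5: L=golf, R=foxtrot=BASE -> take LEFT -> golf
i=6: L=bravo, R=alpha=BASE -> take LEFT -> bravo
i=7: L=alpha R=alpha -> agree -> alpha
Conflict count: 0

Answer: 0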